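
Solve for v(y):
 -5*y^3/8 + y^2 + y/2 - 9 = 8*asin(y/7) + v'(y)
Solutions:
 v(y) = C1 - 5*y^4/32 + y^3/3 + y^2/4 - 8*y*asin(y/7) - 9*y - 8*sqrt(49 - y^2)


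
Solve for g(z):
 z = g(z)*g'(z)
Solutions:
 g(z) = -sqrt(C1 + z^2)
 g(z) = sqrt(C1 + z^2)


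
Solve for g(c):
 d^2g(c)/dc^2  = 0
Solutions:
 g(c) = C1 + C2*c


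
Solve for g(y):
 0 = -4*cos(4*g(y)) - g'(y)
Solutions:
 g(y) = -asin((C1 + exp(32*y))/(C1 - exp(32*y)))/4 + pi/4
 g(y) = asin((C1 + exp(32*y))/(C1 - exp(32*y)))/4


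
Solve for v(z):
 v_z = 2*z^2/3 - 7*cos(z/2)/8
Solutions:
 v(z) = C1 + 2*z^3/9 - 7*sin(z/2)/4


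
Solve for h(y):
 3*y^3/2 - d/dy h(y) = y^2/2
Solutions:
 h(y) = C1 + 3*y^4/8 - y^3/6


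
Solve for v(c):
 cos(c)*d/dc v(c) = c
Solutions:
 v(c) = C1 + Integral(c/cos(c), c)


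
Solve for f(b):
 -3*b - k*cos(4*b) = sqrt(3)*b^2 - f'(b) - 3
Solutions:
 f(b) = C1 + sqrt(3)*b^3/3 + 3*b^2/2 - 3*b + k*sin(4*b)/4


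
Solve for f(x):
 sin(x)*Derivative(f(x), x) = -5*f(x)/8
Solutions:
 f(x) = C1*(cos(x) + 1)^(5/16)/(cos(x) - 1)^(5/16)


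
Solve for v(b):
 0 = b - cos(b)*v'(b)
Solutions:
 v(b) = C1 + Integral(b/cos(b), b)


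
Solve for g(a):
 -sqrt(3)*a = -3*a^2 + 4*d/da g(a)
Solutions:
 g(a) = C1 + a^3/4 - sqrt(3)*a^2/8


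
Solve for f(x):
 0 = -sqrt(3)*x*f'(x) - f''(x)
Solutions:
 f(x) = C1 + C2*erf(sqrt(2)*3^(1/4)*x/2)


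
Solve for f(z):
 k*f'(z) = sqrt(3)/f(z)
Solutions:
 f(z) = -sqrt(C1 + 2*sqrt(3)*z/k)
 f(z) = sqrt(C1 + 2*sqrt(3)*z/k)


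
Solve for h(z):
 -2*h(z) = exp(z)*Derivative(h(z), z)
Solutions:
 h(z) = C1*exp(2*exp(-z))


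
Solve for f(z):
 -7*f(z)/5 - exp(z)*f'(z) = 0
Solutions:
 f(z) = C1*exp(7*exp(-z)/5)


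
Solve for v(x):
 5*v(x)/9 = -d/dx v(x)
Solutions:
 v(x) = C1*exp(-5*x/9)


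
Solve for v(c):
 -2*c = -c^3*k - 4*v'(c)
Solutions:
 v(c) = C1 - c^4*k/16 + c^2/4


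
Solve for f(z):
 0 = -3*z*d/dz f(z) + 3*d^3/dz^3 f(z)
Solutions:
 f(z) = C1 + Integral(C2*airyai(z) + C3*airybi(z), z)


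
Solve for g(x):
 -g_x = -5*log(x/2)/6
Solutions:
 g(x) = C1 + 5*x*log(x)/6 - 5*x/6 - 5*x*log(2)/6


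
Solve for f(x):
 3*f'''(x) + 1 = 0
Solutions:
 f(x) = C1 + C2*x + C3*x^2 - x^3/18


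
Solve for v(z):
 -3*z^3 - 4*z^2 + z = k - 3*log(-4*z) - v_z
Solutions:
 v(z) = C1 + 3*z^4/4 + 4*z^3/3 - z^2/2 + z*(k - 6*log(2) + 3) - 3*z*log(-z)


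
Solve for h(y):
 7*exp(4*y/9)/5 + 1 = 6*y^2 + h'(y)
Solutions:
 h(y) = C1 - 2*y^3 + y + 63*exp(4*y/9)/20


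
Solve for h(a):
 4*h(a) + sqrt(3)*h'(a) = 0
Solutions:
 h(a) = C1*exp(-4*sqrt(3)*a/3)


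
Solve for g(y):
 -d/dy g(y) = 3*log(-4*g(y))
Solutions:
 Integral(1/(log(-_y) + 2*log(2)), (_y, g(y)))/3 = C1 - y


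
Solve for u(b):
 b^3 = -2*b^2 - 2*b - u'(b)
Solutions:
 u(b) = C1 - b^4/4 - 2*b^3/3 - b^2


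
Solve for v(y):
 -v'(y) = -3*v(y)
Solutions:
 v(y) = C1*exp(3*y)


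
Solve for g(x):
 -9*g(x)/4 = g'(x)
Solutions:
 g(x) = C1*exp(-9*x/4)


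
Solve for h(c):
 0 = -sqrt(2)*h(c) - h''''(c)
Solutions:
 h(c) = (C1*sin(2^(5/8)*c/2) + C2*cos(2^(5/8)*c/2))*exp(-2^(5/8)*c/2) + (C3*sin(2^(5/8)*c/2) + C4*cos(2^(5/8)*c/2))*exp(2^(5/8)*c/2)


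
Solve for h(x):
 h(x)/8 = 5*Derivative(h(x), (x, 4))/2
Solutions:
 h(x) = C1*exp(-sqrt(2)*5^(3/4)*x/10) + C2*exp(sqrt(2)*5^(3/4)*x/10) + C3*sin(sqrt(2)*5^(3/4)*x/10) + C4*cos(sqrt(2)*5^(3/4)*x/10)


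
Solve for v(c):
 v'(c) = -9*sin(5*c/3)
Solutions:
 v(c) = C1 + 27*cos(5*c/3)/5


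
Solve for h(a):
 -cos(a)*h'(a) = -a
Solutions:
 h(a) = C1 + Integral(a/cos(a), a)


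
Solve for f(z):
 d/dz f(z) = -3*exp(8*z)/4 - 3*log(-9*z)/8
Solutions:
 f(z) = C1 - 3*z*log(-z)/8 + 3*z*(1 - 2*log(3))/8 - 3*exp(8*z)/32


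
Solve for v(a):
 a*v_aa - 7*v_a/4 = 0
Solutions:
 v(a) = C1 + C2*a^(11/4)


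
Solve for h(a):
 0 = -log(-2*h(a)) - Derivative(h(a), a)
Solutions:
 Integral(1/(log(-_y) + log(2)), (_y, h(a))) = C1 - a


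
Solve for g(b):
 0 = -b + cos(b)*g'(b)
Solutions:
 g(b) = C1 + Integral(b/cos(b), b)


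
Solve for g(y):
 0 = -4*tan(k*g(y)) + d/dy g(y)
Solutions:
 g(y) = Piecewise((-asin(exp(C1*k + 4*k*y))/k + pi/k, Ne(k, 0)), (nan, True))
 g(y) = Piecewise((asin(exp(C1*k + 4*k*y))/k, Ne(k, 0)), (nan, True))


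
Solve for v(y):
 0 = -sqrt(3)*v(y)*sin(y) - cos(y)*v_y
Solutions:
 v(y) = C1*cos(y)^(sqrt(3))


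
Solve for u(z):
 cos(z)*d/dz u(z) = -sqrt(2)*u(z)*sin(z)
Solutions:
 u(z) = C1*cos(z)^(sqrt(2))


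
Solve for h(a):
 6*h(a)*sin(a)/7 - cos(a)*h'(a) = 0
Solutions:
 h(a) = C1/cos(a)^(6/7)


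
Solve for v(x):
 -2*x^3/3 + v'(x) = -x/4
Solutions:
 v(x) = C1 + x^4/6 - x^2/8


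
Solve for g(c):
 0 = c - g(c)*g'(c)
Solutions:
 g(c) = -sqrt(C1 + c^2)
 g(c) = sqrt(C1 + c^2)


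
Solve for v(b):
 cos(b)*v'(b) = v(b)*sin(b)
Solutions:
 v(b) = C1/cos(b)


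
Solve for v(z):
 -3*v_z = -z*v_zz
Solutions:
 v(z) = C1 + C2*z^4


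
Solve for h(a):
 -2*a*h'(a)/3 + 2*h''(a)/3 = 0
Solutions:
 h(a) = C1 + C2*erfi(sqrt(2)*a/2)


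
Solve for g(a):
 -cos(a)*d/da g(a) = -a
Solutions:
 g(a) = C1 + Integral(a/cos(a), a)


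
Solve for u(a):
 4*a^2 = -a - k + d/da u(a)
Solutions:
 u(a) = C1 + 4*a^3/3 + a^2/2 + a*k


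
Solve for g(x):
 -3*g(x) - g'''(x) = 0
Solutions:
 g(x) = C3*exp(-3^(1/3)*x) + (C1*sin(3^(5/6)*x/2) + C2*cos(3^(5/6)*x/2))*exp(3^(1/3)*x/2)


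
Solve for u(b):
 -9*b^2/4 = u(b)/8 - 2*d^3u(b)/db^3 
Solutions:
 u(b) = C3*exp(2^(2/3)*b/4) - 18*b^2 + (C1*sin(2^(2/3)*sqrt(3)*b/8) + C2*cos(2^(2/3)*sqrt(3)*b/8))*exp(-2^(2/3)*b/8)


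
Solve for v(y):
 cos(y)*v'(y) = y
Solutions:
 v(y) = C1 + Integral(y/cos(y), y)


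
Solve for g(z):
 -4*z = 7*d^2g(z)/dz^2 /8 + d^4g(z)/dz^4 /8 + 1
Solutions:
 g(z) = C1 + C2*z + C3*sin(sqrt(7)*z) + C4*cos(sqrt(7)*z) - 16*z^3/21 - 4*z^2/7


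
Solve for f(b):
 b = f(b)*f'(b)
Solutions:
 f(b) = -sqrt(C1 + b^2)
 f(b) = sqrt(C1 + b^2)


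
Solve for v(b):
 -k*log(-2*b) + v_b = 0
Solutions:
 v(b) = C1 + b*k*log(-b) + b*k*(-1 + log(2))


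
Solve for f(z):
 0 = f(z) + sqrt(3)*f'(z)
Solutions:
 f(z) = C1*exp(-sqrt(3)*z/3)


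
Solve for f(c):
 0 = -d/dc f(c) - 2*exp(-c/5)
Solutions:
 f(c) = C1 + 10*exp(-c/5)


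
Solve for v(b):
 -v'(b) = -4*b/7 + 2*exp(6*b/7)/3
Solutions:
 v(b) = C1 + 2*b^2/7 - 7*exp(6*b/7)/9


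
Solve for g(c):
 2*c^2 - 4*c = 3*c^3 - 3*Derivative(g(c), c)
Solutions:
 g(c) = C1 + c^4/4 - 2*c^3/9 + 2*c^2/3


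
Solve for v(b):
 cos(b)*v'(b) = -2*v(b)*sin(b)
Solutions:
 v(b) = C1*cos(b)^2


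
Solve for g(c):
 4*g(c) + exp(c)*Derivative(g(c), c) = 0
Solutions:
 g(c) = C1*exp(4*exp(-c))


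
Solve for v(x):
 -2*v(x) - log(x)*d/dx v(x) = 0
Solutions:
 v(x) = C1*exp(-2*li(x))


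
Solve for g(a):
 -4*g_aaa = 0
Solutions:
 g(a) = C1 + C2*a + C3*a^2


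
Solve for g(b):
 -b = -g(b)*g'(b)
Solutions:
 g(b) = -sqrt(C1 + b^2)
 g(b) = sqrt(C1 + b^2)


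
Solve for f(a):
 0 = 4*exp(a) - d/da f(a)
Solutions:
 f(a) = C1 + 4*exp(a)


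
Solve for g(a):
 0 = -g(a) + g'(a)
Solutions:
 g(a) = C1*exp(a)


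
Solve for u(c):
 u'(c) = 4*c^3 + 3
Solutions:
 u(c) = C1 + c^4 + 3*c


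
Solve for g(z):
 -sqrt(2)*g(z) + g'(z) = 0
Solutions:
 g(z) = C1*exp(sqrt(2)*z)


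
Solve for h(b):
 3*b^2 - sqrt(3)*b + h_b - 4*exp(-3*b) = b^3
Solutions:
 h(b) = C1 + b^4/4 - b^3 + sqrt(3)*b^2/2 - 4*exp(-3*b)/3


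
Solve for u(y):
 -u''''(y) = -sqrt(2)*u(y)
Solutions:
 u(y) = C1*exp(-2^(1/8)*y) + C2*exp(2^(1/8)*y) + C3*sin(2^(1/8)*y) + C4*cos(2^(1/8)*y)


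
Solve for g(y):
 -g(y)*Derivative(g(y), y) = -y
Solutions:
 g(y) = -sqrt(C1 + y^2)
 g(y) = sqrt(C1 + y^2)


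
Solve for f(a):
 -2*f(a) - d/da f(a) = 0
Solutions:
 f(a) = C1*exp(-2*a)


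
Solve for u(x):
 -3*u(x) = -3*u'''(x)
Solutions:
 u(x) = C3*exp(x) + (C1*sin(sqrt(3)*x/2) + C2*cos(sqrt(3)*x/2))*exp(-x/2)


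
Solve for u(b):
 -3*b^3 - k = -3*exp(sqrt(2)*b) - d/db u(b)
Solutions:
 u(b) = C1 + 3*b^4/4 + b*k - 3*sqrt(2)*exp(sqrt(2)*b)/2


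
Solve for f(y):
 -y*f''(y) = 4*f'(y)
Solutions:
 f(y) = C1 + C2/y^3


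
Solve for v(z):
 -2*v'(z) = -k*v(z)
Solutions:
 v(z) = C1*exp(k*z/2)


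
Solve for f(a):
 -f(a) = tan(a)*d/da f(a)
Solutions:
 f(a) = C1/sin(a)


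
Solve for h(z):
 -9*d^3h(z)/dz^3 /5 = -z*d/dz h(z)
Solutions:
 h(z) = C1 + Integral(C2*airyai(15^(1/3)*z/3) + C3*airybi(15^(1/3)*z/3), z)


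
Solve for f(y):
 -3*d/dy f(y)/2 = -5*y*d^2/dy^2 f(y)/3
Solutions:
 f(y) = C1 + C2*y^(19/10)


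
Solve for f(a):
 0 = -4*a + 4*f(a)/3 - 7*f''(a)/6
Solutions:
 f(a) = C1*exp(-2*sqrt(14)*a/7) + C2*exp(2*sqrt(14)*a/7) + 3*a


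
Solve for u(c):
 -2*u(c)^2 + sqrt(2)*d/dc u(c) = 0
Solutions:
 u(c) = -1/(C1 + sqrt(2)*c)


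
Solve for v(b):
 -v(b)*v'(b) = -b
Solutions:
 v(b) = -sqrt(C1 + b^2)
 v(b) = sqrt(C1 + b^2)


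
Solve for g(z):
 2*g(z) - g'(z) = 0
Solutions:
 g(z) = C1*exp(2*z)


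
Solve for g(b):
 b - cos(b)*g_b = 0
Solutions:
 g(b) = C1 + Integral(b/cos(b), b)


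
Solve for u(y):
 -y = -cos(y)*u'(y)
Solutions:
 u(y) = C1 + Integral(y/cos(y), y)


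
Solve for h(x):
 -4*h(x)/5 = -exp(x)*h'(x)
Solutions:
 h(x) = C1*exp(-4*exp(-x)/5)


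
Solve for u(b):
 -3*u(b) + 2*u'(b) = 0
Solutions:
 u(b) = C1*exp(3*b/2)


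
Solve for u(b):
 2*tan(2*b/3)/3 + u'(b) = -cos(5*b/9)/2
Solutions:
 u(b) = C1 + log(cos(2*b/3)) - 9*sin(5*b/9)/10


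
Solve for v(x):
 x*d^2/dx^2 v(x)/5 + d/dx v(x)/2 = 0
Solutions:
 v(x) = C1 + C2/x^(3/2)


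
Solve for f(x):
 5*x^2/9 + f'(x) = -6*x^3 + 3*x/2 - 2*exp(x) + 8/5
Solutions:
 f(x) = C1 - 3*x^4/2 - 5*x^3/27 + 3*x^2/4 + 8*x/5 - 2*exp(x)


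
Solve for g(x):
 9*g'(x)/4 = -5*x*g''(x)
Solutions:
 g(x) = C1 + C2*x^(11/20)


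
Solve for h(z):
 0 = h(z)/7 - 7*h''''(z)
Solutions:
 h(z) = C1*exp(-sqrt(7)*z/7) + C2*exp(sqrt(7)*z/7) + C3*sin(sqrt(7)*z/7) + C4*cos(sqrt(7)*z/7)


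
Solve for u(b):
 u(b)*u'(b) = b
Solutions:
 u(b) = -sqrt(C1 + b^2)
 u(b) = sqrt(C1 + b^2)


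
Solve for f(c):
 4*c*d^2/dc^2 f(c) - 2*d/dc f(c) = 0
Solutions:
 f(c) = C1 + C2*c^(3/2)


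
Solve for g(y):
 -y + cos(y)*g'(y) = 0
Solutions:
 g(y) = C1 + Integral(y/cos(y), y)


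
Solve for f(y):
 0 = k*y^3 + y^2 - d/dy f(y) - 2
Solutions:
 f(y) = C1 + k*y^4/4 + y^3/3 - 2*y


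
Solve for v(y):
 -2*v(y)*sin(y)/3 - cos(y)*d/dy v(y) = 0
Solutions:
 v(y) = C1*cos(y)^(2/3)


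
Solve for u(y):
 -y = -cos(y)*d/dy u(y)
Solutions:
 u(y) = C1 + Integral(y/cos(y), y)


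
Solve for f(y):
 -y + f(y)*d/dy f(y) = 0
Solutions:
 f(y) = -sqrt(C1 + y^2)
 f(y) = sqrt(C1 + y^2)


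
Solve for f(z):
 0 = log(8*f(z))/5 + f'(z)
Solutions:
 5*Integral(1/(log(_y) + 3*log(2)), (_y, f(z))) = C1 - z


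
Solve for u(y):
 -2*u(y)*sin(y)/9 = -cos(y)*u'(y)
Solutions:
 u(y) = C1/cos(y)^(2/9)


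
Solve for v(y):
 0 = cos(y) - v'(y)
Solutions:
 v(y) = C1 + sin(y)


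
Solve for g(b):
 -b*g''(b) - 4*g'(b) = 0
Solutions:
 g(b) = C1 + C2/b^3


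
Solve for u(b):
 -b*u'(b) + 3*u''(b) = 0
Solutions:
 u(b) = C1 + C2*erfi(sqrt(6)*b/6)


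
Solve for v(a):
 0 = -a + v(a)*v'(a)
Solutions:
 v(a) = -sqrt(C1 + a^2)
 v(a) = sqrt(C1 + a^2)


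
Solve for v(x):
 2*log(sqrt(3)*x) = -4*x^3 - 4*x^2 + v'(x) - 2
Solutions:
 v(x) = C1 + x^4 + 4*x^3/3 + 2*x*log(x) + x*log(3)


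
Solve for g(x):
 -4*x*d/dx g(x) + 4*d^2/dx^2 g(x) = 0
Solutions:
 g(x) = C1 + C2*erfi(sqrt(2)*x/2)


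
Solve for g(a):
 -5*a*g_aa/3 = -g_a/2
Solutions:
 g(a) = C1 + C2*a^(13/10)


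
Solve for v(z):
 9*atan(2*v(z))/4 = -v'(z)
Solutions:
 Integral(1/atan(2*_y), (_y, v(z))) = C1 - 9*z/4


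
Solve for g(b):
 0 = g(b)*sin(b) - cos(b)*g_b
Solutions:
 g(b) = C1/cos(b)


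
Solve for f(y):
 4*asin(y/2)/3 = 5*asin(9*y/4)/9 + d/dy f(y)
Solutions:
 f(y) = C1 + 4*y*asin(y/2)/3 - 5*y*asin(9*y/4)/9 + 4*sqrt(4 - y^2)/3 - 5*sqrt(16 - 81*y^2)/81


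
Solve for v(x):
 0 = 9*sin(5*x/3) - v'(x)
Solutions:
 v(x) = C1 - 27*cos(5*x/3)/5


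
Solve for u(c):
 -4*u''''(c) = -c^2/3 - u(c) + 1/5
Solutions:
 u(c) = C1*exp(-sqrt(2)*c/2) + C2*exp(sqrt(2)*c/2) + C3*sin(sqrt(2)*c/2) + C4*cos(sqrt(2)*c/2) - c^2/3 + 1/5


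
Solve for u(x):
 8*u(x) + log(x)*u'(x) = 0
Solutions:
 u(x) = C1*exp(-8*li(x))


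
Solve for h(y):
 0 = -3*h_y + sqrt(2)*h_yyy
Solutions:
 h(y) = C1 + C2*exp(-2^(3/4)*sqrt(3)*y/2) + C3*exp(2^(3/4)*sqrt(3)*y/2)


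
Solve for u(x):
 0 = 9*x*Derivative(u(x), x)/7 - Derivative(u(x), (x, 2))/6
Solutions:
 u(x) = C1 + C2*erfi(3*sqrt(21)*x/7)


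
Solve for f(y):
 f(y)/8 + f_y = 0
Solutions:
 f(y) = C1*exp(-y/8)


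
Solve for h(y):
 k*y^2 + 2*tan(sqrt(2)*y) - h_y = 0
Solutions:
 h(y) = C1 + k*y^3/3 - sqrt(2)*log(cos(sqrt(2)*y))


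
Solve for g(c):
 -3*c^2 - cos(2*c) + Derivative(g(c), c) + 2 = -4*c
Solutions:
 g(c) = C1 + c^3 - 2*c^2 - 2*c + sin(2*c)/2


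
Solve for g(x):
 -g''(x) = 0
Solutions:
 g(x) = C1 + C2*x


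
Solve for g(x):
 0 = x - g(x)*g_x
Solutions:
 g(x) = -sqrt(C1 + x^2)
 g(x) = sqrt(C1 + x^2)


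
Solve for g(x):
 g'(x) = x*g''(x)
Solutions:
 g(x) = C1 + C2*x^2


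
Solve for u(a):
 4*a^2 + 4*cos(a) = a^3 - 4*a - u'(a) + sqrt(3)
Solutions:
 u(a) = C1 + a^4/4 - 4*a^3/3 - 2*a^2 + sqrt(3)*a - 4*sin(a)


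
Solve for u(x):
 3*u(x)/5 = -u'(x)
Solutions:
 u(x) = C1*exp(-3*x/5)


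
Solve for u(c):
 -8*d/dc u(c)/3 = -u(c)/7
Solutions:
 u(c) = C1*exp(3*c/56)


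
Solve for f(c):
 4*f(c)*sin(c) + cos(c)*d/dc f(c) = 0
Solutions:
 f(c) = C1*cos(c)^4


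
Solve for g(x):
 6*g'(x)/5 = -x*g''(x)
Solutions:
 g(x) = C1 + C2/x^(1/5)


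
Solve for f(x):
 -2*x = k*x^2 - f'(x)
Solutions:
 f(x) = C1 + k*x^3/3 + x^2


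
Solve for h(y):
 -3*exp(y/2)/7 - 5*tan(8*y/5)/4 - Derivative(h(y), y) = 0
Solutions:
 h(y) = C1 - 6*exp(y/2)/7 + 25*log(cos(8*y/5))/32


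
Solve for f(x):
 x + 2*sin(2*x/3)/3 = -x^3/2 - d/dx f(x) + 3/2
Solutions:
 f(x) = C1 - x^4/8 - x^2/2 + 3*x/2 + cos(2*x/3)


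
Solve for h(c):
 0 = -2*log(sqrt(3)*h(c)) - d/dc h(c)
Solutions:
 Integral(1/(2*log(_y) + log(3)), (_y, h(c))) = C1 - c


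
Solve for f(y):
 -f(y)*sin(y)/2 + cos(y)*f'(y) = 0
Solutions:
 f(y) = C1/sqrt(cos(y))


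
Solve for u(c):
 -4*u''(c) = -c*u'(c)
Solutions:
 u(c) = C1 + C2*erfi(sqrt(2)*c/4)


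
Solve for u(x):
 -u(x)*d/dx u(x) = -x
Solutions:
 u(x) = -sqrt(C1 + x^2)
 u(x) = sqrt(C1 + x^2)


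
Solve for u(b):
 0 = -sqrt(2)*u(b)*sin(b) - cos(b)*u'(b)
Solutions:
 u(b) = C1*cos(b)^(sqrt(2))


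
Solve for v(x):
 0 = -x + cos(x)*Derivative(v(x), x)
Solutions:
 v(x) = C1 + Integral(x/cos(x), x)


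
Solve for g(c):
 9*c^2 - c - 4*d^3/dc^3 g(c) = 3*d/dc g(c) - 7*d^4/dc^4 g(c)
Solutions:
 g(c) = C1 + C4*exp(c) + c^3 - c^2/6 - 8*c + (C2*sin(5*sqrt(3)*c/14) + C3*cos(5*sqrt(3)*c/14))*exp(-3*c/14)


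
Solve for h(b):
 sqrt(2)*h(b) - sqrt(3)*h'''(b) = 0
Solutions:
 h(b) = C3*exp(2^(1/6)*3^(5/6)*b/3) + (C1*sin(2^(1/6)*3^(1/3)*b/2) + C2*cos(2^(1/6)*3^(1/3)*b/2))*exp(-2^(1/6)*3^(5/6)*b/6)


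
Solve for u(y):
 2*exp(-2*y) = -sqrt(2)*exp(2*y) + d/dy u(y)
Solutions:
 u(y) = C1 + sqrt(2)*exp(2*y)/2 - exp(-2*y)


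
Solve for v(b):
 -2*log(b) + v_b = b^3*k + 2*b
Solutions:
 v(b) = C1 + b^4*k/4 + b^2 + 2*b*log(b) - 2*b


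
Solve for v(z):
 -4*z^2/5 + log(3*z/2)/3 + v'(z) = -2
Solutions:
 v(z) = C1 + 4*z^3/15 - z*log(z)/3 - 5*z/3 - z*log(3)/3 + z*log(2)/3


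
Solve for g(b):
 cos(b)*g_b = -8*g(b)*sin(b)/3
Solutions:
 g(b) = C1*cos(b)^(8/3)


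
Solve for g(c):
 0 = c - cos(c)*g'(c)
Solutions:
 g(c) = C1 + Integral(c/cos(c), c)


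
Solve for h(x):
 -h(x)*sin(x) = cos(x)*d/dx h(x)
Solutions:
 h(x) = C1*cos(x)


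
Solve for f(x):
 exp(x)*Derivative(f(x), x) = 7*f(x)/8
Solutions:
 f(x) = C1*exp(-7*exp(-x)/8)


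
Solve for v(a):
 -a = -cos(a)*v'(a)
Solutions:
 v(a) = C1 + Integral(a/cos(a), a)


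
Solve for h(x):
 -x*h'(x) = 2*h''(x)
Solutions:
 h(x) = C1 + C2*erf(x/2)


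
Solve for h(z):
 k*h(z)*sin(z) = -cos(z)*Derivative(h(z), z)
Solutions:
 h(z) = C1*exp(k*log(cos(z)))


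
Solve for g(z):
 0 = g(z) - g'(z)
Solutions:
 g(z) = C1*exp(z)


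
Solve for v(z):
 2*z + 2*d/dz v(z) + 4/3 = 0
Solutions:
 v(z) = C1 - z^2/2 - 2*z/3


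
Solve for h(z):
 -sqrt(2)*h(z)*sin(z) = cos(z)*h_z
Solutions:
 h(z) = C1*cos(z)^(sqrt(2))


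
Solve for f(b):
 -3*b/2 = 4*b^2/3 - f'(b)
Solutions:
 f(b) = C1 + 4*b^3/9 + 3*b^2/4


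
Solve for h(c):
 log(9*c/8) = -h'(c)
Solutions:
 h(c) = C1 - c*log(c) + c*log(8/9) + c


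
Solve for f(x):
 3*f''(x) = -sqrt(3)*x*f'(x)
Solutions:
 f(x) = C1 + C2*erf(sqrt(2)*3^(3/4)*x/6)


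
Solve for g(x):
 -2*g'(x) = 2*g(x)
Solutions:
 g(x) = C1*exp(-x)


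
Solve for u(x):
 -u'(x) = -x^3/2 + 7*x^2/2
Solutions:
 u(x) = C1 + x^4/8 - 7*x^3/6


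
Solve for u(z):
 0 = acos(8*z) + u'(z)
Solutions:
 u(z) = C1 - z*acos(8*z) + sqrt(1 - 64*z^2)/8


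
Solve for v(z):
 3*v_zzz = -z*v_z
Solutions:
 v(z) = C1 + Integral(C2*airyai(-3^(2/3)*z/3) + C3*airybi(-3^(2/3)*z/3), z)


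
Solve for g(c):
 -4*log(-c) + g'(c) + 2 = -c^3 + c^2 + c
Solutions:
 g(c) = C1 - c^4/4 + c^3/3 + c^2/2 + 4*c*log(-c) - 6*c


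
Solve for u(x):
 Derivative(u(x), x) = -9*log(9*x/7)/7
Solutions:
 u(x) = C1 - 9*x*log(x)/7 - 18*x*log(3)/7 + 9*x/7 + 9*x*log(7)/7


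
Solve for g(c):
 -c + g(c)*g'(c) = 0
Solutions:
 g(c) = -sqrt(C1 + c^2)
 g(c) = sqrt(C1 + c^2)


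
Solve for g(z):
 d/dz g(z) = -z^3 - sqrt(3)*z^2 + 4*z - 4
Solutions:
 g(z) = C1 - z^4/4 - sqrt(3)*z^3/3 + 2*z^2 - 4*z


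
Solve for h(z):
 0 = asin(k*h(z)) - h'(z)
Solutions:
 Integral(1/asin(_y*k), (_y, h(z))) = C1 + z


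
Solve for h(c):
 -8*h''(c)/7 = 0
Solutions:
 h(c) = C1 + C2*c


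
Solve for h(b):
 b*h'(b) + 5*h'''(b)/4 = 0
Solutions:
 h(b) = C1 + Integral(C2*airyai(-10^(2/3)*b/5) + C3*airybi(-10^(2/3)*b/5), b)


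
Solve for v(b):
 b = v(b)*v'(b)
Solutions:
 v(b) = -sqrt(C1 + b^2)
 v(b) = sqrt(C1 + b^2)


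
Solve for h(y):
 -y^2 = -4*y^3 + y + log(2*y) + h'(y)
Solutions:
 h(y) = C1 + y^4 - y^3/3 - y^2/2 - y*log(y) - y*log(2) + y


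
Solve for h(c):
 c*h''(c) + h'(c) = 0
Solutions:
 h(c) = C1 + C2*log(c)


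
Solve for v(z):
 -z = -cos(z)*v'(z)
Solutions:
 v(z) = C1 + Integral(z/cos(z), z)


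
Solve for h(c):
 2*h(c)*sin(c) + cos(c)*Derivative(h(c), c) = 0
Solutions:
 h(c) = C1*cos(c)^2


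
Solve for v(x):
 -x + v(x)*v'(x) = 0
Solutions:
 v(x) = -sqrt(C1 + x^2)
 v(x) = sqrt(C1 + x^2)


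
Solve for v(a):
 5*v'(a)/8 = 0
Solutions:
 v(a) = C1


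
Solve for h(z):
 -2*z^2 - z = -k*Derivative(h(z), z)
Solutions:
 h(z) = C1 + 2*z^3/(3*k) + z^2/(2*k)


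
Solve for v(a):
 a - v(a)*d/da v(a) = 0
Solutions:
 v(a) = -sqrt(C1 + a^2)
 v(a) = sqrt(C1 + a^2)


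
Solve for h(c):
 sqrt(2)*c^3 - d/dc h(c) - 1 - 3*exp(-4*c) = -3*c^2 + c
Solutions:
 h(c) = C1 + sqrt(2)*c^4/4 + c^3 - c^2/2 - c + 3*exp(-4*c)/4


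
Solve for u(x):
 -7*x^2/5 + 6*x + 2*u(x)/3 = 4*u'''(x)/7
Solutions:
 u(x) = C3*exp(6^(2/3)*7^(1/3)*x/6) + 21*x^2/10 - 9*x + (C1*sin(2^(2/3)*3^(1/6)*7^(1/3)*x/4) + C2*cos(2^(2/3)*3^(1/6)*7^(1/3)*x/4))*exp(-6^(2/3)*7^(1/3)*x/12)


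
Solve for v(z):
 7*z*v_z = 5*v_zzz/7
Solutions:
 v(z) = C1 + Integral(C2*airyai(35^(2/3)*z/5) + C3*airybi(35^(2/3)*z/5), z)


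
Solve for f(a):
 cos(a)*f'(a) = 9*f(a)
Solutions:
 f(a) = C1*sqrt(sin(a) + 1)*(sin(a)^4 + 4*sin(a)^3 + 6*sin(a)^2 + 4*sin(a) + 1)/(sqrt(sin(a) - 1)*(sin(a)^4 - 4*sin(a)^3 + 6*sin(a)^2 - 4*sin(a) + 1))


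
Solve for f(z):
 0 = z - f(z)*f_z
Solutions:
 f(z) = -sqrt(C1 + z^2)
 f(z) = sqrt(C1 + z^2)


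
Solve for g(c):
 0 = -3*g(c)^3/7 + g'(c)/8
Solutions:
 g(c) = -sqrt(14)*sqrt(-1/(C1 + 24*c))/2
 g(c) = sqrt(14)*sqrt(-1/(C1 + 24*c))/2


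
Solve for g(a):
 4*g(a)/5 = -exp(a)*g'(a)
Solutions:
 g(a) = C1*exp(4*exp(-a)/5)


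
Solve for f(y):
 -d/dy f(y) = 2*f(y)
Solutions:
 f(y) = C1*exp(-2*y)


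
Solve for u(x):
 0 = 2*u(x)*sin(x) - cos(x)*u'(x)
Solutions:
 u(x) = C1/cos(x)^2


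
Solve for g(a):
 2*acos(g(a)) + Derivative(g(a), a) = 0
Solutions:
 Integral(1/acos(_y), (_y, g(a))) = C1 - 2*a


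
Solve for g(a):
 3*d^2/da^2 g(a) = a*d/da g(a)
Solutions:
 g(a) = C1 + C2*erfi(sqrt(6)*a/6)


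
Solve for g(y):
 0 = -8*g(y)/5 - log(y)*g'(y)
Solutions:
 g(y) = C1*exp(-8*li(y)/5)


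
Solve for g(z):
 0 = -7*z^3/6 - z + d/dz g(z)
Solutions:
 g(z) = C1 + 7*z^4/24 + z^2/2


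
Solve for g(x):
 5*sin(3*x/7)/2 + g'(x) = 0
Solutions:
 g(x) = C1 + 35*cos(3*x/7)/6


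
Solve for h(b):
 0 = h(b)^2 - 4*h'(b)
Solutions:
 h(b) = -4/(C1 + b)


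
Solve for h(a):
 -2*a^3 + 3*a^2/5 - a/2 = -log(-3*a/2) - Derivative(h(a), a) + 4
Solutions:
 h(a) = C1 + a^4/2 - a^3/5 + a^2/4 - a*log(-a) + a*(-log(3) + log(2) + 5)


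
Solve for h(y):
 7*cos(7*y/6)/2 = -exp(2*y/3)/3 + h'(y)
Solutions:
 h(y) = C1 + exp(2*y/3)/2 + 3*sin(7*y/6)


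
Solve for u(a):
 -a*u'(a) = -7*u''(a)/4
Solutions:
 u(a) = C1 + C2*erfi(sqrt(14)*a/7)


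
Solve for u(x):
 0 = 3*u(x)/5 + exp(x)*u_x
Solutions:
 u(x) = C1*exp(3*exp(-x)/5)


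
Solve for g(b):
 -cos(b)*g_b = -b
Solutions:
 g(b) = C1 + Integral(b/cos(b), b)


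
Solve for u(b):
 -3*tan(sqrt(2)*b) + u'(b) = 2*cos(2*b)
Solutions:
 u(b) = C1 - 3*sqrt(2)*log(cos(sqrt(2)*b))/2 + sin(2*b)


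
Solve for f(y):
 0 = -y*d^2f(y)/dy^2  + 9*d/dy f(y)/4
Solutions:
 f(y) = C1 + C2*y^(13/4)


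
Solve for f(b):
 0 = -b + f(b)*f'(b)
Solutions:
 f(b) = -sqrt(C1 + b^2)
 f(b) = sqrt(C1 + b^2)


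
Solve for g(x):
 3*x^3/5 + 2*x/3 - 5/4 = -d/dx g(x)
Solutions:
 g(x) = C1 - 3*x^4/20 - x^2/3 + 5*x/4


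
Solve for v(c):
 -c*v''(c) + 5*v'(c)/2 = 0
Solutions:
 v(c) = C1 + C2*c^(7/2)


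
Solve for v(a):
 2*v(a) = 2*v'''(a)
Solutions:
 v(a) = C3*exp(a) + (C1*sin(sqrt(3)*a/2) + C2*cos(sqrt(3)*a/2))*exp(-a/2)


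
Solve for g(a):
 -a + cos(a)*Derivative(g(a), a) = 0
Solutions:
 g(a) = C1 + Integral(a/cos(a), a)


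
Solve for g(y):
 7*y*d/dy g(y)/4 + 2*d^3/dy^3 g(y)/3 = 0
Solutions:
 g(y) = C1 + Integral(C2*airyai(-21^(1/3)*y/2) + C3*airybi(-21^(1/3)*y/2), y)


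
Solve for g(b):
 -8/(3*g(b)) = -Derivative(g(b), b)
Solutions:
 g(b) = -sqrt(C1 + 48*b)/3
 g(b) = sqrt(C1 + 48*b)/3


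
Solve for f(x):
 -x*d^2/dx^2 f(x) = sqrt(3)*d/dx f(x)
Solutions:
 f(x) = C1 + C2*x^(1 - sqrt(3))


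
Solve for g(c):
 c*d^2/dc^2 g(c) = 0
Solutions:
 g(c) = C1 + C2*c


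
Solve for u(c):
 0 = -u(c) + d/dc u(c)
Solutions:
 u(c) = C1*exp(c)


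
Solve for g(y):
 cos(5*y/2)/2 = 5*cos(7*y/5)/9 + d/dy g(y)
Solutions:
 g(y) = C1 - 25*sin(7*y/5)/63 + sin(5*y/2)/5


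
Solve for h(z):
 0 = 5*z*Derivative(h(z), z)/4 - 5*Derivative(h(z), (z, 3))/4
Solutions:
 h(z) = C1 + Integral(C2*airyai(z) + C3*airybi(z), z)


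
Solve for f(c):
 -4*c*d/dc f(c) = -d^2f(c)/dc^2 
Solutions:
 f(c) = C1 + C2*erfi(sqrt(2)*c)


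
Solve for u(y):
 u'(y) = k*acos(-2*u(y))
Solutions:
 Integral(1/acos(-2*_y), (_y, u(y))) = C1 + k*y


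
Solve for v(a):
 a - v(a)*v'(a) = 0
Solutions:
 v(a) = -sqrt(C1 + a^2)
 v(a) = sqrt(C1 + a^2)


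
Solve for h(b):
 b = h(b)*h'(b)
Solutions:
 h(b) = -sqrt(C1 + b^2)
 h(b) = sqrt(C1 + b^2)


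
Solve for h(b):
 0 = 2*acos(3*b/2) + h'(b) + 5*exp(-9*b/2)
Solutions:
 h(b) = C1 - 2*b*acos(3*b/2) + 2*sqrt(4 - 9*b^2)/3 + 10*exp(-9*b/2)/9


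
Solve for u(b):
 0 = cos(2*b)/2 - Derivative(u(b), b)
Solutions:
 u(b) = C1 + sin(2*b)/4


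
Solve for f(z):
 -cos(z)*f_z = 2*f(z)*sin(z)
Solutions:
 f(z) = C1*cos(z)^2


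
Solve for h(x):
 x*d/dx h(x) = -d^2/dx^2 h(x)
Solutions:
 h(x) = C1 + C2*erf(sqrt(2)*x/2)


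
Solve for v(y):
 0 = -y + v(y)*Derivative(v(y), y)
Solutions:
 v(y) = -sqrt(C1 + y^2)
 v(y) = sqrt(C1 + y^2)


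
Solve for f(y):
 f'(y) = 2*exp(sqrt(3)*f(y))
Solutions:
 f(y) = sqrt(3)*(2*log(-1/(C1 + 2*y)) - log(3))/6


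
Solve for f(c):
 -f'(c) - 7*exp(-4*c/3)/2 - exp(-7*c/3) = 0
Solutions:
 f(c) = C1 + 21*exp(-4*c/3)/8 + 3*exp(-7*c/3)/7


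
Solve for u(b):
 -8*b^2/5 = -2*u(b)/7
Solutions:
 u(b) = 28*b^2/5


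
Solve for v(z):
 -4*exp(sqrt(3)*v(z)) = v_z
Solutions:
 v(z) = sqrt(3)*(2*log(1/(C1 + 4*z)) - log(3))/6


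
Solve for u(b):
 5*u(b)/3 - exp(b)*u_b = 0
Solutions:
 u(b) = C1*exp(-5*exp(-b)/3)


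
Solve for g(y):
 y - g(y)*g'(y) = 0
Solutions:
 g(y) = -sqrt(C1 + y^2)
 g(y) = sqrt(C1 + y^2)


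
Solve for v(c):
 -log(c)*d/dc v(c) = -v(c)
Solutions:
 v(c) = C1*exp(li(c))


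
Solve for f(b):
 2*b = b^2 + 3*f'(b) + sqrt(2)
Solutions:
 f(b) = C1 - b^3/9 + b^2/3 - sqrt(2)*b/3


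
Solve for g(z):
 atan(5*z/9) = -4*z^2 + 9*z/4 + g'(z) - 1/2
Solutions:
 g(z) = C1 + 4*z^3/3 - 9*z^2/8 + z*atan(5*z/9) + z/2 - 9*log(25*z^2 + 81)/10


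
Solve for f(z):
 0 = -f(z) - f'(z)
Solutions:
 f(z) = C1*exp(-z)


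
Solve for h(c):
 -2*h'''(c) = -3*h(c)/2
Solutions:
 h(c) = C3*exp(6^(1/3)*c/2) + (C1*sin(2^(1/3)*3^(5/6)*c/4) + C2*cos(2^(1/3)*3^(5/6)*c/4))*exp(-6^(1/3)*c/4)


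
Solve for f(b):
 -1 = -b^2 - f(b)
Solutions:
 f(b) = 1 - b^2


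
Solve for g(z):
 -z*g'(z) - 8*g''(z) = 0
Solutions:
 g(z) = C1 + C2*erf(z/4)


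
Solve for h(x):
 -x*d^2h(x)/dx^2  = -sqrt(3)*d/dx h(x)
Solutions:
 h(x) = C1 + C2*x^(1 + sqrt(3))


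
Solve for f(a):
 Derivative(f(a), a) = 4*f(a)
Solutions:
 f(a) = C1*exp(4*a)


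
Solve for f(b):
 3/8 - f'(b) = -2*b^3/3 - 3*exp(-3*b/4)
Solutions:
 f(b) = C1 + b^4/6 + 3*b/8 - 4*exp(-3*b/4)


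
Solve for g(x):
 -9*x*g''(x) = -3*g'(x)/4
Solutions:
 g(x) = C1 + C2*x^(13/12)


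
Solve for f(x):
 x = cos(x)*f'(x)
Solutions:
 f(x) = C1 + Integral(x/cos(x), x)


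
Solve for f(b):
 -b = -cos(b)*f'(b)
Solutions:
 f(b) = C1 + Integral(b/cos(b), b)


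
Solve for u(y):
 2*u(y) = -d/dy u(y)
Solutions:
 u(y) = C1*exp(-2*y)


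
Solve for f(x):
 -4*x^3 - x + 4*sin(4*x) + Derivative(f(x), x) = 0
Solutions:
 f(x) = C1 + x^4 + x^2/2 + cos(4*x)


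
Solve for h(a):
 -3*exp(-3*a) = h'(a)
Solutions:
 h(a) = C1 + exp(-3*a)


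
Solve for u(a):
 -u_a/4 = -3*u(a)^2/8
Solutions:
 u(a) = -2/(C1 + 3*a)


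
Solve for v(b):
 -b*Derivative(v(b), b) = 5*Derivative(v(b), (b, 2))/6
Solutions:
 v(b) = C1 + C2*erf(sqrt(15)*b/5)


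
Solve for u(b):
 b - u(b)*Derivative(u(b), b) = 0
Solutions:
 u(b) = -sqrt(C1 + b^2)
 u(b) = sqrt(C1 + b^2)


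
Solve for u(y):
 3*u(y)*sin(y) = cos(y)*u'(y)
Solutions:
 u(y) = C1/cos(y)^3


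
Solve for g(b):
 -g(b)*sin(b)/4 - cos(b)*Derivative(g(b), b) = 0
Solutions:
 g(b) = C1*cos(b)^(1/4)


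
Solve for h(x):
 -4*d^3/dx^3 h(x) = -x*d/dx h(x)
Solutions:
 h(x) = C1 + Integral(C2*airyai(2^(1/3)*x/2) + C3*airybi(2^(1/3)*x/2), x)


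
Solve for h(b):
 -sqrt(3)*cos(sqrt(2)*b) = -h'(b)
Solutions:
 h(b) = C1 + sqrt(6)*sin(sqrt(2)*b)/2


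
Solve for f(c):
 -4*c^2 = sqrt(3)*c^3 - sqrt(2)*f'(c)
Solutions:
 f(c) = C1 + sqrt(6)*c^4/8 + 2*sqrt(2)*c^3/3


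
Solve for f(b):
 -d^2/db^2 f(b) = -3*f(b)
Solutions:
 f(b) = C1*exp(-sqrt(3)*b) + C2*exp(sqrt(3)*b)


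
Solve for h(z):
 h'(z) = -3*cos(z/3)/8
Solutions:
 h(z) = C1 - 9*sin(z/3)/8


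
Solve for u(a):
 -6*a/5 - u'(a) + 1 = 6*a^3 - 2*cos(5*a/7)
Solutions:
 u(a) = C1 - 3*a^4/2 - 3*a^2/5 + a + 14*sin(5*a/7)/5


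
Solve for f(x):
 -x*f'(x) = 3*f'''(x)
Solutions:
 f(x) = C1 + Integral(C2*airyai(-3^(2/3)*x/3) + C3*airybi(-3^(2/3)*x/3), x)


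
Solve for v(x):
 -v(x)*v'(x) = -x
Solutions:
 v(x) = -sqrt(C1 + x^2)
 v(x) = sqrt(C1 + x^2)


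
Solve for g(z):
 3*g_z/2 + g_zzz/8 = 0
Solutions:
 g(z) = C1 + C2*sin(2*sqrt(3)*z) + C3*cos(2*sqrt(3)*z)


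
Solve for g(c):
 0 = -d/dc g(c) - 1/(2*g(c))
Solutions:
 g(c) = -sqrt(C1 - c)
 g(c) = sqrt(C1 - c)


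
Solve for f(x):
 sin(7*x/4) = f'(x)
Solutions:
 f(x) = C1 - 4*cos(7*x/4)/7


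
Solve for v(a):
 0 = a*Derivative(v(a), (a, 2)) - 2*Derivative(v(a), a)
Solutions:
 v(a) = C1 + C2*a^3


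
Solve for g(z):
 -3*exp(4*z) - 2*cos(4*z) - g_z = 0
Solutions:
 g(z) = C1 - 3*exp(4*z)/4 - sin(4*z)/2


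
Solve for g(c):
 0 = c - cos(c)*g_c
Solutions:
 g(c) = C1 + Integral(c/cos(c), c)


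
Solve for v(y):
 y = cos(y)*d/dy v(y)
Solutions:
 v(y) = C1 + Integral(y/cos(y), y)


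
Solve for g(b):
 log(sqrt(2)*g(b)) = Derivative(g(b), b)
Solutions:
 -2*Integral(1/(2*log(_y) + log(2)), (_y, g(b))) = C1 - b


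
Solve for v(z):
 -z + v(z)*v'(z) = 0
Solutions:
 v(z) = -sqrt(C1 + z^2)
 v(z) = sqrt(C1 + z^2)


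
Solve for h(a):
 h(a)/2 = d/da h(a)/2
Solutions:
 h(a) = C1*exp(a)


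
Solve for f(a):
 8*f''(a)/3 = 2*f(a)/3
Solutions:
 f(a) = C1*exp(-a/2) + C2*exp(a/2)


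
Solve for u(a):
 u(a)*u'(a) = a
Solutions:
 u(a) = -sqrt(C1 + a^2)
 u(a) = sqrt(C1 + a^2)


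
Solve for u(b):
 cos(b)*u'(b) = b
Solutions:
 u(b) = C1 + Integral(b/cos(b), b)


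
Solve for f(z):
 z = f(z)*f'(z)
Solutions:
 f(z) = -sqrt(C1 + z^2)
 f(z) = sqrt(C1 + z^2)


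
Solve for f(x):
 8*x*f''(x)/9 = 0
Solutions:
 f(x) = C1 + C2*x


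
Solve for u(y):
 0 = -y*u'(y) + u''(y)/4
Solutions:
 u(y) = C1 + C2*erfi(sqrt(2)*y)


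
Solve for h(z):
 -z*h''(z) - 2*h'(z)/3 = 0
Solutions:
 h(z) = C1 + C2*z^(1/3)


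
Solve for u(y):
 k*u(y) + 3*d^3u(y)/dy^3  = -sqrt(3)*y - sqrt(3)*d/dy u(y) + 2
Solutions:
 u(y) = C1*exp(2^(1/3)*y*(-2^(1/3)*(9*k + sqrt(3)*sqrt(27*k^2 + 4*sqrt(3)))^(1/3) + 2*sqrt(3)/(9*k + sqrt(3)*sqrt(27*k^2 + 4*sqrt(3)))^(1/3))/6) + C2*exp(2^(1/3)*y*(2^(1/3)*(9*k + sqrt(3)*sqrt(27*k^2 + 4*sqrt(3)))^(1/3) - 2^(1/3)*sqrt(3)*I*(9*k + sqrt(3)*sqrt(27*k^2 + 4*sqrt(3)))^(1/3) + 8*sqrt(3)/((-1 + sqrt(3)*I)*(9*k + sqrt(3)*sqrt(27*k^2 + 4*sqrt(3)))^(1/3)))/12) + C3*exp(2^(1/3)*y*(2^(1/3)*(9*k + sqrt(3)*sqrt(27*k^2 + 4*sqrt(3)))^(1/3) + 2^(1/3)*sqrt(3)*I*(9*k + sqrt(3)*sqrt(27*k^2 + 4*sqrt(3)))^(1/3) - 8*sqrt(3)/((1 + sqrt(3)*I)*(9*k + sqrt(3)*sqrt(27*k^2 + 4*sqrt(3)))^(1/3)))/12) - sqrt(3)*y/k + 2/k + 3/k^2


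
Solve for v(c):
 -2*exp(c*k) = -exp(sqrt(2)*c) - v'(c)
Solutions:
 v(c) = C1 - sqrt(2)*exp(sqrt(2)*c)/2 + 2*exp(c*k)/k


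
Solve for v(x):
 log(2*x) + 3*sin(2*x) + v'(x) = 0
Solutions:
 v(x) = C1 - x*log(x) - x*log(2) + x + 3*cos(2*x)/2


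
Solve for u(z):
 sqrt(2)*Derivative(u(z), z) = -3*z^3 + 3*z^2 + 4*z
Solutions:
 u(z) = C1 - 3*sqrt(2)*z^4/8 + sqrt(2)*z^3/2 + sqrt(2)*z^2


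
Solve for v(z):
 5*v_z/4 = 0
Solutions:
 v(z) = C1


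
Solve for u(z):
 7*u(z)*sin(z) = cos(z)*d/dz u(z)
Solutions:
 u(z) = C1/cos(z)^7


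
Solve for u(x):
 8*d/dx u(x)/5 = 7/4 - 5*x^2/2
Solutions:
 u(x) = C1 - 25*x^3/48 + 35*x/32


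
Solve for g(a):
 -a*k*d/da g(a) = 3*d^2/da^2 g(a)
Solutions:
 g(a) = Piecewise((-sqrt(6)*sqrt(pi)*C1*erf(sqrt(6)*a*sqrt(k)/6)/(2*sqrt(k)) - C2, (k > 0) | (k < 0)), (-C1*a - C2, True))


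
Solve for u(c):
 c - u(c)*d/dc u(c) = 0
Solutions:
 u(c) = -sqrt(C1 + c^2)
 u(c) = sqrt(C1 + c^2)


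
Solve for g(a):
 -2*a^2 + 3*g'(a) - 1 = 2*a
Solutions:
 g(a) = C1 + 2*a^3/9 + a^2/3 + a/3


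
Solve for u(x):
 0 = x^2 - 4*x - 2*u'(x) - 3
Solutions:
 u(x) = C1 + x^3/6 - x^2 - 3*x/2


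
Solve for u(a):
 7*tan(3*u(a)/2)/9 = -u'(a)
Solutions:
 u(a) = -2*asin(C1*exp(-7*a/6))/3 + 2*pi/3
 u(a) = 2*asin(C1*exp(-7*a/6))/3


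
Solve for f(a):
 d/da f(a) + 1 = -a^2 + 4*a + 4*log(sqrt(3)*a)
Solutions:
 f(a) = C1 - a^3/3 + 2*a^2 + 4*a*log(a) - 5*a + a*log(9)


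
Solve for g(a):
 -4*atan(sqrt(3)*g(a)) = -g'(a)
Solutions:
 Integral(1/atan(sqrt(3)*_y), (_y, g(a))) = C1 + 4*a


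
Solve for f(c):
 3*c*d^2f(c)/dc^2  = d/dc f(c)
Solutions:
 f(c) = C1 + C2*c^(4/3)


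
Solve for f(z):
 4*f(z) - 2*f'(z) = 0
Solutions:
 f(z) = C1*exp(2*z)


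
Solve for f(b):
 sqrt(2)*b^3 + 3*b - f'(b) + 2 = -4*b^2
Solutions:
 f(b) = C1 + sqrt(2)*b^4/4 + 4*b^3/3 + 3*b^2/2 + 2*b


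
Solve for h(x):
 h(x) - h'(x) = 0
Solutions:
 h(x) = C1*exp(x)


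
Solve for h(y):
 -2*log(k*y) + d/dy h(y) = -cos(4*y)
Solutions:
 h(y) = C1 + 2*y*log(k*y) - 2*y - sin(4*y)/4


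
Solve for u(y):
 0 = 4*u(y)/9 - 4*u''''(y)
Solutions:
 u(y) = C1*exp(-sqrt(3)*y/3) + C2*exp(sqrt(3)*y/3) + C3*sin(sqrt(3)*y/3) + C4*cos(sqrt(3)*y/3)


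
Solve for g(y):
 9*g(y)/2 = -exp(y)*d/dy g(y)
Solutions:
 g(y) = C1*exp(9*exp(-y)/2)


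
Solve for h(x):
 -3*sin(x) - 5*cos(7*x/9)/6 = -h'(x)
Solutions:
 h(x) = C1 + 15*sin(7*x/9)/14 - 3*cos(x)


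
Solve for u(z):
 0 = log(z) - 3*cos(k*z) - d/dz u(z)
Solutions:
 u(z) = C1 + z*log(z) - z - 3*Piecewise((sin(k*z)/k, Ne(k, 0)), (z, True))


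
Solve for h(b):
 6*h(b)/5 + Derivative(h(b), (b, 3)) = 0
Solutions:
 h(b) = C3*exp(-5^(2/3)*6^(1/3)*b/5) + (C1*sin(2^(1/3)*3^(5/6)*5^(2/3)*b/10) + C2*cos(2^(1/3)*3^(5/6)*5^(2/3)*b/10))*exp(5^(2/3)*6^(1/3)*b/10)


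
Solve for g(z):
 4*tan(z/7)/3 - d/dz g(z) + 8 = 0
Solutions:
 g(z) = C1 + 8*z - 28*log(cos(z/7))/3


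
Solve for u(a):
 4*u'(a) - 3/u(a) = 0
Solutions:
 u(a) = -sqrt(C1 + 6*a)/2
 u(a) = sqrt(C1 + 6*a)/2


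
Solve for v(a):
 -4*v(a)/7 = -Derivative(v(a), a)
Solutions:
 v(a) = C1*exp(4*a/7)


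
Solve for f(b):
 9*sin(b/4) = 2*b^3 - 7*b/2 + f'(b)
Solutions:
 f(b) = C1 - b^4/2 + 7*b^2/4 - 36*cos(b/4)


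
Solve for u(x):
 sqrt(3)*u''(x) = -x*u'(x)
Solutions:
 u(x) = C1 + C2*erf(sqrt(2)*3^(3/4)*x/6)


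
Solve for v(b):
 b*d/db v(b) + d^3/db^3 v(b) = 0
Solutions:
 v(b) = C1 + Integral(C2*airyai(-b) + C3*airybi(-b), b)


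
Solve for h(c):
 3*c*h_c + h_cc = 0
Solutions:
 h(c) = C1 + C2*erf(sqrt(6)*c/2)


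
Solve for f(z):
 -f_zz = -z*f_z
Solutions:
 f(z) = C1 + C2*erfi(sqrt(2)*z/2)


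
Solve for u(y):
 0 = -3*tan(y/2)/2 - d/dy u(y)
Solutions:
 u(y) = C1 + 3*log(cos(y/2))


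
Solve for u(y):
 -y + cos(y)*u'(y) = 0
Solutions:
 u(y) = C1 + Integral(y/cos(y), y)


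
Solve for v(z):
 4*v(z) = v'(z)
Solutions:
 v(z) = C1*exp(4*z)


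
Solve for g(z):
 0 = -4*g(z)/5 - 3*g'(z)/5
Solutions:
 g(z) = C1*exp(-4*z/3)


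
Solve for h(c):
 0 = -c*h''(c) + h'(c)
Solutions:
 h(c) = C1 + C2*c^2


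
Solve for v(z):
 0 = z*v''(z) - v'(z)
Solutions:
 v(z) = C1 + C2*z^2


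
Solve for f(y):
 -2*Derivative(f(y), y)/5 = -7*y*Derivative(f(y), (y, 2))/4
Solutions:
 f(y) = C1 + C2*y^(43/35)


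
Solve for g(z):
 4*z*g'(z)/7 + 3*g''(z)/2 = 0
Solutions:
 g(z) = C1 + C2*erf(2*sqrt(21)*z/21)


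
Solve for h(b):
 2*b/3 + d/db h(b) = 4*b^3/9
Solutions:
 h(b) = C1 + b^4/9 - b^2/3


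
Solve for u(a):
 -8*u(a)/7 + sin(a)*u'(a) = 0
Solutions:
 u(a) = C1*(cos(a) - 1)^(4/7)/(cos(a) + 1)^(4/7)


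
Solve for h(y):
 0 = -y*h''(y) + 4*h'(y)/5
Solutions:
 h(y) = C1 + C2*y^(9/5)


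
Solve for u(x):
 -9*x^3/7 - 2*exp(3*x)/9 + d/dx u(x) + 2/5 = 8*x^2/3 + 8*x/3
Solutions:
 u(x) = C1 + 9*x^4/28 + 8*x^3/9 + 4*x^2/3 - 2*x/5 + 2*exp(3*x)/27


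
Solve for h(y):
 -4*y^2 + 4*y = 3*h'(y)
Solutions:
 h(y) = C1 - 4*y^3/9 + 2*y^2/3


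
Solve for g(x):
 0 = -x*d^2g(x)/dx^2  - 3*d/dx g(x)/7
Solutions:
 g(x) = C1 + C2*x^(4/7)


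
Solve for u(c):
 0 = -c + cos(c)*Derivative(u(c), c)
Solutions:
 u(c) = C1 + Integral(c/cos(c), c)


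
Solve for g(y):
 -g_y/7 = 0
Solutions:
 g(y) = C1


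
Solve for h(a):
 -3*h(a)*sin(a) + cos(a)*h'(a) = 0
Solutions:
 h(a) = C1/cos(a)^3


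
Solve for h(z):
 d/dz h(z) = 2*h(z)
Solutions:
 h(z) = C1*exp(2*z)


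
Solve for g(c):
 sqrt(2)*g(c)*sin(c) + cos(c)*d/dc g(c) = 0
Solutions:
 g(c) = C1*cos(c)^(sqrt(2))


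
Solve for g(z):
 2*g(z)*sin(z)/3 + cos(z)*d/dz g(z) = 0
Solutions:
 g(z) = C1*cos(z)^(2/3)


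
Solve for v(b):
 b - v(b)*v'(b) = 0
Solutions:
 v(b) = -sqrt(C1 + b^2)
 v(b) = sqrt(C1 + b^2)


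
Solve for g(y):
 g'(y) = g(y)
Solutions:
 g(y) = C1*exp(y)


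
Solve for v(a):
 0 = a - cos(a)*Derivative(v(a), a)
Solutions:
 v(a) = C1 + Integral(a/cos(a), a)


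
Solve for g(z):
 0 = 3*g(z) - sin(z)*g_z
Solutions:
 g(z) = C1*(cos(z) - 1)^(3/2)/(cos(z) + 1)^(3/2)


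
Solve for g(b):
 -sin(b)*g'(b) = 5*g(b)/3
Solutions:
 g(b) = C1*(cos(b) + 1)^(5/6)/(cos(b) - 1)^(5/6)


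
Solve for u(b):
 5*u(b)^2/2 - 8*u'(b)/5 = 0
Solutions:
 u(b) = -16/(C1 + 25*b)


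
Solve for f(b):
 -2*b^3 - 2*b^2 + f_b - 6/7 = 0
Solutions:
 f(b) = C1 + b^4/2 + 2*b^3/3 + 6*b/7


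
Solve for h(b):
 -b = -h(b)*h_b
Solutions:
 h(b) = -sqrt(C1 + b^2)
 h(b) = sqrt(C1 + b^2)


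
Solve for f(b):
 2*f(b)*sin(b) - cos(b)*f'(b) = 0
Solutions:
 f(b) = C1/cos(b)^2


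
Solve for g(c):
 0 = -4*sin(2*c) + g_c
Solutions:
 g(c) = C1 - 2*cos(2*c)


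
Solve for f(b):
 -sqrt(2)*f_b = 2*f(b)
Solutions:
 f(b) = C1*exp(-sqrt(2)*b)


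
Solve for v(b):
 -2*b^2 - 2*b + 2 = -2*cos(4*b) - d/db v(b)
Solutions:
 v(b) = C1 + 2*b^3/3 + b^2 - 2*b - sin(4*b)/2


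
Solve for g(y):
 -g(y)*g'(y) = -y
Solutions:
 g(y) = -sqrt(C1 + y^2)
 g(y) = sqrt(C1 + y^2)


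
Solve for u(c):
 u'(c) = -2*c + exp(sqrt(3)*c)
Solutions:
 u(c) = C1 - c^2 + sqrt(3)*exp(sqrt(3)*c)/3


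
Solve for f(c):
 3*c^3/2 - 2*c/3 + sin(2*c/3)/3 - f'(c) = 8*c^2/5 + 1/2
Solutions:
 f(c) = C1 + 3*c^4/8 - 8*c^3/15 - c^2/3 - c/2 - cos(2*c/3)/2


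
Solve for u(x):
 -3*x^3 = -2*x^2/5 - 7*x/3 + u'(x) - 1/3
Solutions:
 u(x) = C1 - 3*x^4/4 + 2*x^3/15 + 7*x^2/6 + x/3


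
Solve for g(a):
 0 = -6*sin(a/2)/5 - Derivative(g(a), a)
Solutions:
 g(a) = C1 + 12*cos(a/2)/5


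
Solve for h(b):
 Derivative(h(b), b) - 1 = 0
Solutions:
 h(b) = C1 + b


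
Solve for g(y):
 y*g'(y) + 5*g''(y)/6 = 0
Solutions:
 g(y) = C1 + C2*erf(sqrt(15)*y/5)


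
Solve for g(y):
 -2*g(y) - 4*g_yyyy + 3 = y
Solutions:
 g(y) = -y/2 + (C1*sin(2^(1/4)*y/2) + C2*cos(2^(1/4)*y/2))*exp(-2^(1/4)*y/2) + (C3*sin(2^(1/4)*y/2) + C4*cos(2^(1/4)*y/2))*exp(2^(1/4)*y/2) + 3/2


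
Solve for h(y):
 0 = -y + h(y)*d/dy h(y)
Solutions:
 h(y) = -sqrt(C1 + y^2)
 h(y) = sqrt(C1 + y^2)


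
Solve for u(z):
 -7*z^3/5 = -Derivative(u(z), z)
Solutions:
 u(z) = C1 + 7*z^4/20


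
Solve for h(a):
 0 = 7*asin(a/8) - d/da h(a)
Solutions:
 h(a) = C1 + 7*a*asin(a/8) + 7*sqrt(64 - a^2)


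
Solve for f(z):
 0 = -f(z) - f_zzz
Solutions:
 f(z) = C3*exp(-z) + (C1*sin(sqrt(3)*z/2) + C2*cos(sqrt(3)*z/2))*exp(z/2)


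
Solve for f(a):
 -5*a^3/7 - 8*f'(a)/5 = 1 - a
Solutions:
 f(a) = C1 - 25*a^4/224 + 5*a^2/16 - 5*a/8


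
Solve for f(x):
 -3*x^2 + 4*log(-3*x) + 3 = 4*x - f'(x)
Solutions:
 f(x) = C1 + x^3 + 2*x^2 - 4*x*log(-x) + x*(1 - 4*log(3))


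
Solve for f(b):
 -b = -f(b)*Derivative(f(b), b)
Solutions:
 f(b) = -sqrt(C1 + b^2)
 f(b) = sqrt(C1 + b^2)
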